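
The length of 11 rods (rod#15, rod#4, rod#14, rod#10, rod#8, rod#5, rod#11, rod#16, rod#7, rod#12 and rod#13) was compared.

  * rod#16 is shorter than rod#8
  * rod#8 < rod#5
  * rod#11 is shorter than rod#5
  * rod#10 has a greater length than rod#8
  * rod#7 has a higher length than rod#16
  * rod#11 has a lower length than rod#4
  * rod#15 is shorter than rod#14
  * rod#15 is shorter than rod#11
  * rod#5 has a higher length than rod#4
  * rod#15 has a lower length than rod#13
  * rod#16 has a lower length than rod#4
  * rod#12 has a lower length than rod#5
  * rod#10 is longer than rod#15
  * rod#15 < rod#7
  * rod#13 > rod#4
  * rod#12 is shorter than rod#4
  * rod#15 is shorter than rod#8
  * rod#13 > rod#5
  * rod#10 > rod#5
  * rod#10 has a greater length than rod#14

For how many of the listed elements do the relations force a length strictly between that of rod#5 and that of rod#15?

3

The relations place rod#15 below rod#5. An element lies strictly between them when it is forced above rod#15 and also forced below rod#5.
Above rod#15: {rod#7, rod#11, rod#8, rod#14, rod#4, rod#13, rod#10}. Below rod#5: {rod#16, rod#11, rod#8, rod#12, rod#4}.
Intersection: {rod#11, rod#8, rod#4} — 3.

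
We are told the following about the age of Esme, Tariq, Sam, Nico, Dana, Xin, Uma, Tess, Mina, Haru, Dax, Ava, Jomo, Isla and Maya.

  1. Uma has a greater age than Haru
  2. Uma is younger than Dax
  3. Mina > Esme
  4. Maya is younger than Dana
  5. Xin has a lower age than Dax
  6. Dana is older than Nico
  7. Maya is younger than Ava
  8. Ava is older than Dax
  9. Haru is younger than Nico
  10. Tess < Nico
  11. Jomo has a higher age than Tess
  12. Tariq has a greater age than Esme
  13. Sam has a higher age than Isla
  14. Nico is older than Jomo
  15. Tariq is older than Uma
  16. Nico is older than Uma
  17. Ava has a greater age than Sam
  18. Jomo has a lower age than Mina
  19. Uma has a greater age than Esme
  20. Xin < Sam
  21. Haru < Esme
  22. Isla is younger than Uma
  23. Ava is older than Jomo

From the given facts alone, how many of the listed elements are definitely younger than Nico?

6

From Nico the given relations immediately reach Haru, Uma, Tess, Jomo.
From those, Esme, Isla — 6 in total.
Nothing else is reachable below Nico; 6 in all.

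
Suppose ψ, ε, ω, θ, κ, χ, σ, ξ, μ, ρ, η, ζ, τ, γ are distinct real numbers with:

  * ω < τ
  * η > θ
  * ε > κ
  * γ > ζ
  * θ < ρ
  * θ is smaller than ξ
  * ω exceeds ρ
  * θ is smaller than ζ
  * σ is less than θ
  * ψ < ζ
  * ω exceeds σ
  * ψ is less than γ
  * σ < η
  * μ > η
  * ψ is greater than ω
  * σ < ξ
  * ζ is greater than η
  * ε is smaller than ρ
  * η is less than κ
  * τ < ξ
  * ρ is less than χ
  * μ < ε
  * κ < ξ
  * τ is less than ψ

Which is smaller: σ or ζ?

Chaining the given relations: σ < η < κ < ε < ρ < ω < τ < ψ < ζ.
So σ < ζ; σ is the smaller of the two.

σ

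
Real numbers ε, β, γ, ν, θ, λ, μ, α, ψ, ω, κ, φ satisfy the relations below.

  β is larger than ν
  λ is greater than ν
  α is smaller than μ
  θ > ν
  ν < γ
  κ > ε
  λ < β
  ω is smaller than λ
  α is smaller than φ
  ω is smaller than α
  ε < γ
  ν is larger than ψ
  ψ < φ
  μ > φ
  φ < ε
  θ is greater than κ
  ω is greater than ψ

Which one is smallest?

ψ

Chaining upward from ψ: directly above it, ω, φ, ν; then α, μ, ε, γ, λ, β, θ; then κ.
That covers every other element, and nothing is given below ψ, so ψ is the smallest.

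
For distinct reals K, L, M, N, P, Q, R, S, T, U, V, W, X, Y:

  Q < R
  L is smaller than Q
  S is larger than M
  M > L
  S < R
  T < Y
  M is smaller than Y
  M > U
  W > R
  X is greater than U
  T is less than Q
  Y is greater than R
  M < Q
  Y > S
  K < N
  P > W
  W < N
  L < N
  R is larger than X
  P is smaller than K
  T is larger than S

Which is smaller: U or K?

U

U < M and M < S give U < S.
Then S < T extends the chain to T.
With T < Q: U < M < S < T < Q.
Then Q < R extends the chain to R.
With R < W: U < M < S < T < Q < R < W.
Then W < P extends the chain to P.
With P < K: U < M < S < T < Q < R < W < P < K.
So U < K; U is the smaller of the two.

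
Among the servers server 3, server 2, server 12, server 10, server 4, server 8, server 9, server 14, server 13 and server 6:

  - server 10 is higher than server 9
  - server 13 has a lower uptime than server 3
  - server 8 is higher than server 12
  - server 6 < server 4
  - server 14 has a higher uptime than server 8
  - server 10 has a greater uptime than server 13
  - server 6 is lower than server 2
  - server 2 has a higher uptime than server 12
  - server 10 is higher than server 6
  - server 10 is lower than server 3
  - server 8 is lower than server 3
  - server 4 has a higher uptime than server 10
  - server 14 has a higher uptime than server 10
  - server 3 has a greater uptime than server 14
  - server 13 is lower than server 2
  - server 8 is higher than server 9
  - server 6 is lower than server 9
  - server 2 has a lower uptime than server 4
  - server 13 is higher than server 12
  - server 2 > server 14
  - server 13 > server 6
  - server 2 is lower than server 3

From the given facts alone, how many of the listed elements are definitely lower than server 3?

8

Directly below server 3: server 13, server 10, server 8, server 14, server 2.
One step further: server 6, server 12, server 9 (8 so far).
Nothing else is reachable below server 3; 8 in all.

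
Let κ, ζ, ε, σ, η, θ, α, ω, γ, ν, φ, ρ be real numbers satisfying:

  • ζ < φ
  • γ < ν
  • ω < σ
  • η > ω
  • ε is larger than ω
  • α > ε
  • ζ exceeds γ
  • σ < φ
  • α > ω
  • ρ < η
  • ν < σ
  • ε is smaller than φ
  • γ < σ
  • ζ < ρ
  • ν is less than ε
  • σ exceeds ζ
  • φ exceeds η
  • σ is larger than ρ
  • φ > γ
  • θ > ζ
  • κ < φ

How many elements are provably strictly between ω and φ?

The relations place ω below φ. An element lies strictly between them when it is forced above ω and also forced below φ.
Above ω: {ε, η, α, σ}. Below φ: {γ, ζ, ρ, ν, ε, κ, η, σ}.
Intersection: {ε, η, σ} — 3.

3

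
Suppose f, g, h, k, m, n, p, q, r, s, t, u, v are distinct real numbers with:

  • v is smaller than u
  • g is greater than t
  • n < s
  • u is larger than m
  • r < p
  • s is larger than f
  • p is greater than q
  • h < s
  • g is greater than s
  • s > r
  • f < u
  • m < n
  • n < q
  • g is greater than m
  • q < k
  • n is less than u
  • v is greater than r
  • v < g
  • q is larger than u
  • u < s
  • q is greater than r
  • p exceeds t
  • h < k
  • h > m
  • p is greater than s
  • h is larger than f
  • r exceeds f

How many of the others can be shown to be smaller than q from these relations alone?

From q the given relations immediately reach r, n, u.
From those, f, v, m — 6 in total.
Nothing else is reachable below q; 6 in all.

6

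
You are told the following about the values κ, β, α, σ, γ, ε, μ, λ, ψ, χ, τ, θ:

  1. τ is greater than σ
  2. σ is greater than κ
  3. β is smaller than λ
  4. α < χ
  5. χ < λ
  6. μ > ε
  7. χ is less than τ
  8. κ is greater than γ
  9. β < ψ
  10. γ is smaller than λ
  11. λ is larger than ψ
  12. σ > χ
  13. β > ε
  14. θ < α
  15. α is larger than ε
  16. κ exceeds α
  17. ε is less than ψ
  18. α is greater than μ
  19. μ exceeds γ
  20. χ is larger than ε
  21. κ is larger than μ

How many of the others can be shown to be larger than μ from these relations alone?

Directly above μ: α, κ.
One step further: χ, σ (4 so far).
One step further: λ, τ (6 so far).
No other element is forced above μ by the given relations, so the count is 6.

6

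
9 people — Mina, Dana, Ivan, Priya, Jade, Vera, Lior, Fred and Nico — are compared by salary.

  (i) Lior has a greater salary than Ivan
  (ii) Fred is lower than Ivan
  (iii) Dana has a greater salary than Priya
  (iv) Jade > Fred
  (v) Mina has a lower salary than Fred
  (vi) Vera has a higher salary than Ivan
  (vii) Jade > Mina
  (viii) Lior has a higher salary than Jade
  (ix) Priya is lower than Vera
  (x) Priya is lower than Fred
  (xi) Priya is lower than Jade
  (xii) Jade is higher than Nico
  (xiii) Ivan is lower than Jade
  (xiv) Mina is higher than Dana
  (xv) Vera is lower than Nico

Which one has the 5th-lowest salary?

The consecutive relations fix a unique order: Priya < Dana < Mina < Fred < Ivan < Vera < Nico < Jade < Lior.
The 5th smallest is Ivan.

Ivan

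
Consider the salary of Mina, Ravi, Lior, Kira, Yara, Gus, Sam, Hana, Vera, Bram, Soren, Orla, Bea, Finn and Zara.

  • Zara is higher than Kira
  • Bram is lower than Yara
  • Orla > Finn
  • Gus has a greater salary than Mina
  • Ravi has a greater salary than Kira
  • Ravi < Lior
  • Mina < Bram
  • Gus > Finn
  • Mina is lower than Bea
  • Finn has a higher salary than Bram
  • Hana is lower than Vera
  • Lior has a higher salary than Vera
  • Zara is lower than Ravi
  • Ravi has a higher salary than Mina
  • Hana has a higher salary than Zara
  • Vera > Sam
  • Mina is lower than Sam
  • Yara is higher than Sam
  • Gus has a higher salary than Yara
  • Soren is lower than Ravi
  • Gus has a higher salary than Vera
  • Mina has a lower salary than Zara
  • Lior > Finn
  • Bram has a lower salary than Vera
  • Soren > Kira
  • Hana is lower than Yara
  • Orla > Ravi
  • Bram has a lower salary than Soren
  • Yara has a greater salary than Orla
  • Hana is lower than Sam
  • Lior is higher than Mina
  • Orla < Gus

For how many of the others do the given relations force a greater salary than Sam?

4

From Sam the given relations immediately reach Vera, Yara.
From those, Lior, Gus — 4 in total.
No other element is forced above Sam by the given relations, so the count is 4.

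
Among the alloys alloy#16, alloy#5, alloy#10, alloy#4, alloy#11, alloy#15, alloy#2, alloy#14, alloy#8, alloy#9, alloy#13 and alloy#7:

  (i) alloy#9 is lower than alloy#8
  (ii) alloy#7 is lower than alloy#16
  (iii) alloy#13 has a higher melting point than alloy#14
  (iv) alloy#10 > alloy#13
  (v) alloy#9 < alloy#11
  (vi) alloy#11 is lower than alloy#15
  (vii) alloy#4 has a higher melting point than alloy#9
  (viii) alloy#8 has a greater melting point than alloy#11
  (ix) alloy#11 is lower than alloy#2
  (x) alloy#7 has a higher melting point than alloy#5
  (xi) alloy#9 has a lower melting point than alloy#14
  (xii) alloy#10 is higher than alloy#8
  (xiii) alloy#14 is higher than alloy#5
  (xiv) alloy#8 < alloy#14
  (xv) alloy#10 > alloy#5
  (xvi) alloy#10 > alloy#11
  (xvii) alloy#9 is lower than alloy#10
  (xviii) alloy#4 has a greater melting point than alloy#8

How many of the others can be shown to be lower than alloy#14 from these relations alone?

4

From alloy#14 the given relations immediately reach alloy#9, alloy#8, alloy#5.
From those, alloy#11 — 4 in total.
Nothing else is reachable below alloy#14; 4 in all.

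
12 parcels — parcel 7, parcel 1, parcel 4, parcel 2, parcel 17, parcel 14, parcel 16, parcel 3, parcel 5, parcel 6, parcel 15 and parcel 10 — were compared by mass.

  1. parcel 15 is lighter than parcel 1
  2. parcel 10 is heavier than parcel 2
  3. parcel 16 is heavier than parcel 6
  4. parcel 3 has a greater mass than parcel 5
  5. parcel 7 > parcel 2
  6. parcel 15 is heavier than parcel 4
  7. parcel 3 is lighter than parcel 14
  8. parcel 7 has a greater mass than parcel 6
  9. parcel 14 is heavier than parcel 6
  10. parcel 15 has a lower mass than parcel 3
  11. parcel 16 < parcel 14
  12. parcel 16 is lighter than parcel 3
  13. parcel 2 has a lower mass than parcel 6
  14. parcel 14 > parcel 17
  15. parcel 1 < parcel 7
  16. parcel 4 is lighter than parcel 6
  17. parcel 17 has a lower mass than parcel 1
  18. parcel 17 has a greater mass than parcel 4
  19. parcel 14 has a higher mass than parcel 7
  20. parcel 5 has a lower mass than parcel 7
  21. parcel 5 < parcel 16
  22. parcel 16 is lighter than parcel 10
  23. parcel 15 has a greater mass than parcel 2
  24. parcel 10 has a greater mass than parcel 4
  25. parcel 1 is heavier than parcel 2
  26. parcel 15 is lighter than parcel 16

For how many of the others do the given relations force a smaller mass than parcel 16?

5

The elements the relations force below parcel 16 are parcel 2, parcel 4, parcel 5, parcel 15, parcel 6 — no chain reaches any other.
That is 5.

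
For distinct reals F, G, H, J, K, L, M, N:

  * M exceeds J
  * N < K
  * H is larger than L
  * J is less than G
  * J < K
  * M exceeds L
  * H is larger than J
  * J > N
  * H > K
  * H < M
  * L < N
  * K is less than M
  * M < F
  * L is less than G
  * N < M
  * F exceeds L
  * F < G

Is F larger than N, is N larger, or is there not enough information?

Chaining the given relations: N < J < K < H < M < F.
So F is larger.

F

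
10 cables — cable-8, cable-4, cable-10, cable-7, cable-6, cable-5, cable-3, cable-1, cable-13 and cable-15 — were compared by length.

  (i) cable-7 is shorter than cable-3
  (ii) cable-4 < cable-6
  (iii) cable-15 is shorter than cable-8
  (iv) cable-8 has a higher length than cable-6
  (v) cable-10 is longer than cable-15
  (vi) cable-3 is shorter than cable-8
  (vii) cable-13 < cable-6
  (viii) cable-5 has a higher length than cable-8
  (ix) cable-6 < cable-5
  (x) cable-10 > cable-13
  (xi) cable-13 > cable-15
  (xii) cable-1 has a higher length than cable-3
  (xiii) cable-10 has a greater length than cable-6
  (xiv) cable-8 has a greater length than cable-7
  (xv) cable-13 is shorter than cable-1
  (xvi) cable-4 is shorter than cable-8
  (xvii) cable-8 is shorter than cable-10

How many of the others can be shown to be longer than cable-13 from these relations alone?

5

From cable-13 the given relations immediately reach cable-6, cable-10, cable-1.
From those, cable-8, cable-5 — 5 in total.
Nothing else is reachable above cable-13; 5 in all.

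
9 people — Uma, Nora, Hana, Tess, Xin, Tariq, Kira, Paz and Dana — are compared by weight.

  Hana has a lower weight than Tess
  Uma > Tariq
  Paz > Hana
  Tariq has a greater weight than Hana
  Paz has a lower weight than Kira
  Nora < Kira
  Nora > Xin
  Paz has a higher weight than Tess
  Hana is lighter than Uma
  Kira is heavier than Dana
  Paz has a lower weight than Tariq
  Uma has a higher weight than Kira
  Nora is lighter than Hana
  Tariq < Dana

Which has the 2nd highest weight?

Chaining the given pairs: Xin < Nora < Hana < Tess < Paz < Tariq < Dana < Kira < Uma.
The 2nd largest is Kira.

Kira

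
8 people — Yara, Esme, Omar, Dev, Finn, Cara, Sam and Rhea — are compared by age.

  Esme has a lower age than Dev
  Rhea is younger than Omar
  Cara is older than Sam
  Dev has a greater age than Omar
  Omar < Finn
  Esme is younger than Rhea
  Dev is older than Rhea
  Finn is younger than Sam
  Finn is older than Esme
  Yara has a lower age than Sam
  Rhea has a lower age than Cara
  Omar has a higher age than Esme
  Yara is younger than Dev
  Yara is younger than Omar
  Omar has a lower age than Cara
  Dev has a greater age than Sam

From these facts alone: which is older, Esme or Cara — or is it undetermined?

Cara

Link the given pairs in sequence: Esme < Rhea; Rhea < Omar; Omar < Finn; Finn < Sam; Sam < Cara.
Together: Esme < Rhea < Omar < Finn < Sam < Cara.
So Cara is older.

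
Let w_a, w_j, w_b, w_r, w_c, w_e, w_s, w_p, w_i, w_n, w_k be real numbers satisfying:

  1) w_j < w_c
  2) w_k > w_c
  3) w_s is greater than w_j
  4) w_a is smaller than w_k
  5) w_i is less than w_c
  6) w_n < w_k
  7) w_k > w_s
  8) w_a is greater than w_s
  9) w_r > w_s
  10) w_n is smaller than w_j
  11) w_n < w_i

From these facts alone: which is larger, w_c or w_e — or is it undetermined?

undetermined

Following every chain through w_c: above w_c we get w_k; below w_c we get w_n, w_j, w_i.
w_e is not reached, and no chain runs the other way from w_e to w_c.
So the given relations leave the order of w_c and w_e undetermined.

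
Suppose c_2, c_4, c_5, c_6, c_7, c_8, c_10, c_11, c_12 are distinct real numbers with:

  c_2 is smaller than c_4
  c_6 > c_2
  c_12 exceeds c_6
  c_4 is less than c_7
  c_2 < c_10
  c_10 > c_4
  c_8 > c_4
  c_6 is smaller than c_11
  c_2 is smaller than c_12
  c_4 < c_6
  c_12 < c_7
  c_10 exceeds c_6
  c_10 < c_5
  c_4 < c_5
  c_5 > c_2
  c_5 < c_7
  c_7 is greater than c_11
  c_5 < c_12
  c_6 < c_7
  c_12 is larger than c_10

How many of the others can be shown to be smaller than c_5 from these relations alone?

4

The elements the relations force below c_5 are c_2, c_4, c_6, c_10 — no chain reaches any other.
That is 4.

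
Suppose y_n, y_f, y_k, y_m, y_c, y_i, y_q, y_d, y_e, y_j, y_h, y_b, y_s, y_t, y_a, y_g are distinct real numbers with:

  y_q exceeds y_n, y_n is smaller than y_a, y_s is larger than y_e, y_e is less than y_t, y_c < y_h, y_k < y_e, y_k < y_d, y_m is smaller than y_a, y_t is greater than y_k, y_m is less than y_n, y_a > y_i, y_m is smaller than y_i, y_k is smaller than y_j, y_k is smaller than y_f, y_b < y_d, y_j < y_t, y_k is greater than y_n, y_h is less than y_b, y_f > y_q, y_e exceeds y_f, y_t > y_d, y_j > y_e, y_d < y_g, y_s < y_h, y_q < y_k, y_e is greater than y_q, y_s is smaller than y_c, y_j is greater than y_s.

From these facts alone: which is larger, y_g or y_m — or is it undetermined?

y_g

y_m < y_n < y_q < y_k < y_f < y_e < y_s < y_c < y_h < y_b < y_d < y_g, by transitivity through y_n, y_q, y_k, y_f, y_e, y_s, y_c, y_h, y_b, y_d.
So y_g is larger.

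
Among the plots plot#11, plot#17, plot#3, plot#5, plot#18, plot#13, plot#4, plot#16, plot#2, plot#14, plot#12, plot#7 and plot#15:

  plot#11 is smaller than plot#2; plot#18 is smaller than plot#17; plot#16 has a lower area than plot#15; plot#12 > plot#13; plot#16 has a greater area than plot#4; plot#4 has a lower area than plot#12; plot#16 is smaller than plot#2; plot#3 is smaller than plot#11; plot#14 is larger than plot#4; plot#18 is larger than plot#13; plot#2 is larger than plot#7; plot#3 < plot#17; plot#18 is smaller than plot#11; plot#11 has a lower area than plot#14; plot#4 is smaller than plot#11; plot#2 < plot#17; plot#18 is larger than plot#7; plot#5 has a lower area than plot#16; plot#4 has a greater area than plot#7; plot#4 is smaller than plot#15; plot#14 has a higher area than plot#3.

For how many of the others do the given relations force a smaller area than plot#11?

5

Directly below plot#11: plot#4, plot#18, plot#3.
One step further: plot#13, plot#7 (5 so far).
Nothing else is reachable below plot#11; 5 in all.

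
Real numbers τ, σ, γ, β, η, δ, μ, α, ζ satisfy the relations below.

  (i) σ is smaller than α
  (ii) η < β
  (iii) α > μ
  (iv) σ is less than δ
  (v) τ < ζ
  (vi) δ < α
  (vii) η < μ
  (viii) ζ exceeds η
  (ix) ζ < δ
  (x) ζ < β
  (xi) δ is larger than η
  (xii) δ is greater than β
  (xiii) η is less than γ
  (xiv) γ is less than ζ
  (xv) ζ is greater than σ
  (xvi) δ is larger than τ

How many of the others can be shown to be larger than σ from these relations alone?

4

From σ the given relations immediately reach ζ, δ, α.
From those, β — 4 in total.
No other element is forced above σ by the given relations, so the count is 4.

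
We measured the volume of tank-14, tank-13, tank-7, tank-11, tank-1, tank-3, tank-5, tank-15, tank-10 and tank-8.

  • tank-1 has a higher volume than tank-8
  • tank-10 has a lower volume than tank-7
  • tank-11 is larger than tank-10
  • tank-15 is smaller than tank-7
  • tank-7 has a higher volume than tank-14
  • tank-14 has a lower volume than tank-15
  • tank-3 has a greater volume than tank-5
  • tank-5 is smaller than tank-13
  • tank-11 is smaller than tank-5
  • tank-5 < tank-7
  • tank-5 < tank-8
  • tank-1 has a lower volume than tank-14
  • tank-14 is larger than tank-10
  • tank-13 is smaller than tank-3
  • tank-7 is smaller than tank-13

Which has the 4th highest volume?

tank-15

The consecutive relations fix a unique order: tank-10 < tank-11 < tank-5 < tank-8 < tank-1 < tank-14 < tank-15 < tank-7 < tank-13 < tank-3.
The 4th largest is tank-15.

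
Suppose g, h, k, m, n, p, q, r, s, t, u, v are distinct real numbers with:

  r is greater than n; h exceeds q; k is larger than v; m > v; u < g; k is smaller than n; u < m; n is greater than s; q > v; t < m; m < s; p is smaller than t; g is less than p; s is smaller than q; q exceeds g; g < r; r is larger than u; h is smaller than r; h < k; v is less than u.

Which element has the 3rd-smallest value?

g

The consecutive relations fix a unique order: v < u < g < p < t < m < s < q < h < k < n < r.
The 3rd smallest is g.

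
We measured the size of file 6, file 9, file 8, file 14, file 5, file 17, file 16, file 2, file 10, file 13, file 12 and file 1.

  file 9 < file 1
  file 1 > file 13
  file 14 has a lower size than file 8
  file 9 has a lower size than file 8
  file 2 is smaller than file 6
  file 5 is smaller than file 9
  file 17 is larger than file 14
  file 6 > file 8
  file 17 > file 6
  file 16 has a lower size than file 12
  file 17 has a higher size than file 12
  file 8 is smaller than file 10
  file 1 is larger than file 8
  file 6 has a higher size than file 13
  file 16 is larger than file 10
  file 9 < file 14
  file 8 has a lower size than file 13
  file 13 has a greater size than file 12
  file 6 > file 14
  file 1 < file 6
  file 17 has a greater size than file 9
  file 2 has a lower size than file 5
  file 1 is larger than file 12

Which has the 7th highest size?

file 10

The consecutive relations fix a unique order: file 2 < file 5 < file 9 < file 14 < file 8 < file 10 < file 16 < file 12 < file 13 < file 1 < file 6 < file 17.
Counting 7 from the largest end gives file 10.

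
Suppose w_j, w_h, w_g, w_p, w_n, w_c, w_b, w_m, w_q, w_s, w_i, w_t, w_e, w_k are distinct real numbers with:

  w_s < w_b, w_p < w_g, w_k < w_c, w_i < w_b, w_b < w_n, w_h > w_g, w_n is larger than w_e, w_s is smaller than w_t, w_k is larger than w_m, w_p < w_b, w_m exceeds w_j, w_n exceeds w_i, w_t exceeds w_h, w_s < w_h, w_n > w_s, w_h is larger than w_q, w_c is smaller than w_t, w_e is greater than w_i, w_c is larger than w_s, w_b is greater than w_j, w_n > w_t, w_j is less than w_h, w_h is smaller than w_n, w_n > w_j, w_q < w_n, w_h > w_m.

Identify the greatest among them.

w_n

w_j is not greatest since w_j < w_h; w_m is not greatest since w_m < w_k; w_s is not greatest since w_s < w_h; w_i is not greatest since w_i < w_e; w_e is not greatest since w_e < w_n; w_k is not greatest since w_k < w_c; w_c is not greatest since w_c < w_t; w_p is not greatest since w_p < w_b; w_g is not greatest since w_g < w_h; w_q is not greatest since w_q < w_h; w_b is not greatest since w_b < w_n; w_h is not greatest since w_h < w_n; w_t is not greatest since w_t < w_n.
Only w_n has nothing above it, so w_n is the greatest.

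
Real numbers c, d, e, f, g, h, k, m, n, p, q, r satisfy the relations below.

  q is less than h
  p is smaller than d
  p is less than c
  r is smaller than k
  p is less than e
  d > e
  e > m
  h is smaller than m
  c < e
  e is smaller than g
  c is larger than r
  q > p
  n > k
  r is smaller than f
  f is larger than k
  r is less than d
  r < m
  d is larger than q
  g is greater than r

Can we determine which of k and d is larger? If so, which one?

undetermined

Following every chain through k: above k we get f, n; below k we get r.
d is not reached, and no chain runs the other way from d to k.
So the given relations leave the order of k and d undetermined.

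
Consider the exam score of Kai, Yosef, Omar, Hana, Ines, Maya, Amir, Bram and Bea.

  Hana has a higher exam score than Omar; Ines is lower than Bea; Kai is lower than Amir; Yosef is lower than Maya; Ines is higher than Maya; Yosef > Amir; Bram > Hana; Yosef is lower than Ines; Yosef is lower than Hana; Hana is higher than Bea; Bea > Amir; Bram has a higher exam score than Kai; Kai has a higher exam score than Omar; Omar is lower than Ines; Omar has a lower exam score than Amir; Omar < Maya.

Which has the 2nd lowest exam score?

Kai

Piecing the relations together gives one ordering: Omar < Kai < Amir < Yosef < Maya < Ines < Bea < Hana < Bram.
The 2nd smallest is Kai.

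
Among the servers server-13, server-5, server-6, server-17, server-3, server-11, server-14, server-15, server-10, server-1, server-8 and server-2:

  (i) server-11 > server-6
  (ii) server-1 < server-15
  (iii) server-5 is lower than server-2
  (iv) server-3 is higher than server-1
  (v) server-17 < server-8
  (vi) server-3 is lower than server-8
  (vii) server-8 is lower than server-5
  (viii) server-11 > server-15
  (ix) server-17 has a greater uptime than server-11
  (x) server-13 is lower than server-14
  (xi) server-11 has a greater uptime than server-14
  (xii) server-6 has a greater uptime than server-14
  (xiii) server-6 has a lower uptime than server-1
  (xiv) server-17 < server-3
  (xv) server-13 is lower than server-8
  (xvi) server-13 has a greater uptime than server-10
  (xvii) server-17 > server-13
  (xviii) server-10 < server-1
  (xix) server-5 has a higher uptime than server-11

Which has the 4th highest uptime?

server-3

The consecutive relations fix a unique order: server-10 < server-13 < server-14 < server-6 < server-1 < server-15 < server-11 < server-17 < server-3 < server-8 < server-5 < server-2.
The 4th largest is server-3.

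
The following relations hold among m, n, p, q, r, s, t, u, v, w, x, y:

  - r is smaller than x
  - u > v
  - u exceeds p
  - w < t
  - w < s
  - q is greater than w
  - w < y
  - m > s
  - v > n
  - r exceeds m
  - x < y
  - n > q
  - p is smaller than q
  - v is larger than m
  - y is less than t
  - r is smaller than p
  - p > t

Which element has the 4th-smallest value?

Chaining the given pairs: w < s < m < r < x < y < t < p < q < n < v < u.
Counting 4 from the smallest end gives r.

r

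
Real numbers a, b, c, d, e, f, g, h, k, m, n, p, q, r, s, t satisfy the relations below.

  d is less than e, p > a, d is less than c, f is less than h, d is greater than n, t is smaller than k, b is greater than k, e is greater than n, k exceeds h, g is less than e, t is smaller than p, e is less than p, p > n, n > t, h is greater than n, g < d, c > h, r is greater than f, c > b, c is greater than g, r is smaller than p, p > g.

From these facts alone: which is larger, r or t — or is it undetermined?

Following every chain through t: above t we get n, h, k, d, e, b, p, c.
r is not reached, and no chain runs the other way from r to t.
So the given relations leave the order of t and r undetermined.

undetermined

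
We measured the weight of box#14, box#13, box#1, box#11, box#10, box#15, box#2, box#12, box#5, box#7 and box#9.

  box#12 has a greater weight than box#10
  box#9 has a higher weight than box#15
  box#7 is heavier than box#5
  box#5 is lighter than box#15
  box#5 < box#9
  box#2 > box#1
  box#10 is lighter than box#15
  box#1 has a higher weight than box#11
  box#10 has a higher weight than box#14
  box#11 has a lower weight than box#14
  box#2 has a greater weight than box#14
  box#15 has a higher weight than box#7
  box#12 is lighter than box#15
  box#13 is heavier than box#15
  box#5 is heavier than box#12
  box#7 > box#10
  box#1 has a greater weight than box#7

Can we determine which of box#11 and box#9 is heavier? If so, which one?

The relevant relations are box#11 < box#14; box#14 < box#10; box#10 < box#12; box#12 < box#5; box#5 < box#7; box#7 < box#15; box#15 < box#9.
Chaining these gives box#11 < box#14 < box#10 < box#12 < box#5 < box#7 < box#15 < box#9.
So box#9 is heavier.

box#9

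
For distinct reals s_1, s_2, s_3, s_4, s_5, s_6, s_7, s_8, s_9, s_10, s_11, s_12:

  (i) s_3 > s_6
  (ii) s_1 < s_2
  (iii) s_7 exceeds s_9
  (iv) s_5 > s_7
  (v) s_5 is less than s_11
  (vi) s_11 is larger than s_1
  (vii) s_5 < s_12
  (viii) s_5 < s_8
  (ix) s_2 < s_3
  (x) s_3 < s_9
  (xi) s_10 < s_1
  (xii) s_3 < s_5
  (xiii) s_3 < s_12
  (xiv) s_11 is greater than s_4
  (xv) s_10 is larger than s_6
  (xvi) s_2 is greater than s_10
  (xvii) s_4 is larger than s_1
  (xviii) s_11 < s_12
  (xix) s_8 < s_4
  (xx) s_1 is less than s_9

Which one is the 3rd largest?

s_4

Piecing the relations together gives one ordering: s_6 < s_10 < s_1 < s_2 < s_3 < s_9 < s_7 < s_5 < s_8 < s_4 < s_11 < s_12.
The 3rd largest is s_4.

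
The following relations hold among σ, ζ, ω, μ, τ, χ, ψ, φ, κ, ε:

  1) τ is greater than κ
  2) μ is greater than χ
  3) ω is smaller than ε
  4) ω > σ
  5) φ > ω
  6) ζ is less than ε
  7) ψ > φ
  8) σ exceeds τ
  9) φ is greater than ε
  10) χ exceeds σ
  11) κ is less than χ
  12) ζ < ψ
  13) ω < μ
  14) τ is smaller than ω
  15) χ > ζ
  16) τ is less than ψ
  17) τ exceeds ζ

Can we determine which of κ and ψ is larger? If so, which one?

κ < τ and τ < σ give κ < σ.
Then σ < ω extends the chain to ω.
With ω < ε: κ < τ < σ < ω < ε.
With ε < φ: κ < τ < σ < ω < ε < φ.
With φ < ψ: κ < τ < σ < ω < ε < φ < ψ.
So ψ is larger.

ψ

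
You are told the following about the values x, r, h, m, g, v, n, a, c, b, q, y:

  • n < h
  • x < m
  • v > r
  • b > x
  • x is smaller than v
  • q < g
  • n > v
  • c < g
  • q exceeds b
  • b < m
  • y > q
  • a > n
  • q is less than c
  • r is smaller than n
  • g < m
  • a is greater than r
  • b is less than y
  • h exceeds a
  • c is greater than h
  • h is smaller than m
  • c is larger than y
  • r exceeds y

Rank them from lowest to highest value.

Nothing is placed below x, so it is least; from there x < b; b < q; q < y; y < r; r < v; v < n; n < a; a < h; h < c; c < g; g < m, each given directly.

x < b < q < y < r < v < n < a < h < c < g < m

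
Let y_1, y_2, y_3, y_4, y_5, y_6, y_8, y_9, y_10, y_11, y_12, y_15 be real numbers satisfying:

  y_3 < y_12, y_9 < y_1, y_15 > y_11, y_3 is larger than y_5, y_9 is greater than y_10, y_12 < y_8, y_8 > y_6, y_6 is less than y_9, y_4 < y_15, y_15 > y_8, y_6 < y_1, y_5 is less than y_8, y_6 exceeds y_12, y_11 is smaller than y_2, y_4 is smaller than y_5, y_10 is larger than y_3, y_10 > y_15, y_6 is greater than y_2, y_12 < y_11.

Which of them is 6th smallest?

Piecing the relations together gives one ordering: y_4 < y_5 < y_3 < y_12 < y_11 < y_2 < y_6 < y_8 < y_15 < y_10 < y_9 < y_1.
Counting 6 from the smallest end gives y_2.

y_2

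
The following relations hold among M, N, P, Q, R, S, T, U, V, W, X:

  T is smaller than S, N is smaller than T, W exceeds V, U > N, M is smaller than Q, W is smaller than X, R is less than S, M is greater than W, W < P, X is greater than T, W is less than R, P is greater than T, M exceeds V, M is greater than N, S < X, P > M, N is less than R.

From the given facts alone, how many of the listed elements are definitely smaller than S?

5

From S the given relations immediately reach T, R.
From those, N, W — 4 in total.
From those, V — 5 in total.
No other element is forced below S by the given relations, so the count is 5.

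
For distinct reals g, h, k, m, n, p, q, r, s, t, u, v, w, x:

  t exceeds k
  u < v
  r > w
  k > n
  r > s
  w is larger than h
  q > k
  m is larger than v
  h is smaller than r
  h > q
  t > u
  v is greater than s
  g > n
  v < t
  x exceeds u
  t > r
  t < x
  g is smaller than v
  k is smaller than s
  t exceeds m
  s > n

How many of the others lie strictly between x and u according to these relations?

3

The relations place u below x. An element lies strictly between them when it is forced above u and also forced below x.
Above u: {v, m, t}. Below x: {n, k, q, s, g, h, v, w, m, r, t}.
Intersection: {v, m, t} — 3.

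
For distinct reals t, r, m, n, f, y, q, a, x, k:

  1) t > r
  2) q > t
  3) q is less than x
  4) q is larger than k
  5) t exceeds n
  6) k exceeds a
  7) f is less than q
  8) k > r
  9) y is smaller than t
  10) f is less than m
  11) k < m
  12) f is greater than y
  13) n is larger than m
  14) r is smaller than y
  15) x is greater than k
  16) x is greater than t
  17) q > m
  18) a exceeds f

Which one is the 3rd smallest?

f

The consecutive relations fix a unique order: r < y < f < a < k < m < n < t < q < x.
The 3rd smallest is f.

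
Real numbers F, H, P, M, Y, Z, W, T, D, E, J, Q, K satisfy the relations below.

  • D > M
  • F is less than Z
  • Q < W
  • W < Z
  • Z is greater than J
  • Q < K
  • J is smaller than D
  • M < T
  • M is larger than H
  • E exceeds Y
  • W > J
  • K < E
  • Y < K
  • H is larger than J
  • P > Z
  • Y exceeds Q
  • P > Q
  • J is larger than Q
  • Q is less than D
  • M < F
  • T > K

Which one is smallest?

Chaining upward from Q: directly above it, J, Y, K, W, D, P; then H, Z, E, T; then M; then F.
That covers every other element, and nothing is given below Q, so Q is the smallest.

Q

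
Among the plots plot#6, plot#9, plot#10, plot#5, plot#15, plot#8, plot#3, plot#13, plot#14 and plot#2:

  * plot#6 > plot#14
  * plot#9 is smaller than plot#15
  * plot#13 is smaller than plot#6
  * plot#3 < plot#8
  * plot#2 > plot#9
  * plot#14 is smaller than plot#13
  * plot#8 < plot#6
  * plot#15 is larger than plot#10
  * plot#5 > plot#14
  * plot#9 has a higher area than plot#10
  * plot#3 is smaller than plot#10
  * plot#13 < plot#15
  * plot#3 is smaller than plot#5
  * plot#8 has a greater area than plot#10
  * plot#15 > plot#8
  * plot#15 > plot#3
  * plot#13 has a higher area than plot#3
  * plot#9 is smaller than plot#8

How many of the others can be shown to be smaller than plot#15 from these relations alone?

Directly below plot#15: plot#3, plot#10, plot#9, plot#13, plot#8.
One step further: plot#14 (6 so far).
Nothing else is reachable below plot#15; 6 in all.

6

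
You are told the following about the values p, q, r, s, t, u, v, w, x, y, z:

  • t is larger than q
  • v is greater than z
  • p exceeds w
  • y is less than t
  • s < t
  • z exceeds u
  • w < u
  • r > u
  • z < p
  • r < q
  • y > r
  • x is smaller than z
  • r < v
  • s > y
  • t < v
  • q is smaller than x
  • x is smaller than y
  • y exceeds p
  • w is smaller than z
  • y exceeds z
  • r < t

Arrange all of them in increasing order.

w < u < r < q < x < z < p < y < s < t < v

The consecutive links are each given: w < u; u < r; r < q; q < x; x < z; z < p; p < y; y < s; s < t; t < v.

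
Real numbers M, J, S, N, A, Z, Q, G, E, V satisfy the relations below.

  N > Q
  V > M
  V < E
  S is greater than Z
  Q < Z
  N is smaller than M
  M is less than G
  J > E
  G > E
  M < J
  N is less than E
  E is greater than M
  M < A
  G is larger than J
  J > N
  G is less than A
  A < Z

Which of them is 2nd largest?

Piecing the relations together gives one ordering: Q < N < M < V < E < J < G < A < Z < S.
The 2nd largest is Z.

Z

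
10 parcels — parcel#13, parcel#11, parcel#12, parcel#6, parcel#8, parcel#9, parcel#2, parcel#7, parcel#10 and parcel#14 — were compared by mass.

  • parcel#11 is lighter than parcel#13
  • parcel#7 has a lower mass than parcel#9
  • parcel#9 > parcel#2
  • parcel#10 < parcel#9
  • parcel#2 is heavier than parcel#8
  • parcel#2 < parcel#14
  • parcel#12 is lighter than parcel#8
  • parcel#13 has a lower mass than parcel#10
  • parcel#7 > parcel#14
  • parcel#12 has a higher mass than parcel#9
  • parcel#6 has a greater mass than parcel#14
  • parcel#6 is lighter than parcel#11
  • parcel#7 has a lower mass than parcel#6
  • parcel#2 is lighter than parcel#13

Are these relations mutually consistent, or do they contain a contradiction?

Chaining the given relations yields parcel#8 < parcel#2 < parcel#14 < parcel#7 < parcel#6 < parcel#11 < parcel#13 < parcel#10 < parcel#9 < parcel#12, so parcel#8 < parcel#12. But one relation states parcel#12 < parcel#8. These cannot both hold.

inconsistent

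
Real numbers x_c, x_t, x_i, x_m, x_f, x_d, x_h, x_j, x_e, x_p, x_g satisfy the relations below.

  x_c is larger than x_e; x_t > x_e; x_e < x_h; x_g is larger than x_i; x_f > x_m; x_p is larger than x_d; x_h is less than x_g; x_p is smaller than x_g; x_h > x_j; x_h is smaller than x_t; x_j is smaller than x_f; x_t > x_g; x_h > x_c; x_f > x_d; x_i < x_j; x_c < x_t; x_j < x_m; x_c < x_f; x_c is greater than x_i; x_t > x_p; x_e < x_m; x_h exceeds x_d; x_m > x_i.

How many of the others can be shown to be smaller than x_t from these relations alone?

8

Directly below x_t: x_e, x_c, x_h, x_p, x_g.
One step further: x_d, x_i, x_j (8 so far).
No other element is forced below x_t by the given relations, so the count is 8.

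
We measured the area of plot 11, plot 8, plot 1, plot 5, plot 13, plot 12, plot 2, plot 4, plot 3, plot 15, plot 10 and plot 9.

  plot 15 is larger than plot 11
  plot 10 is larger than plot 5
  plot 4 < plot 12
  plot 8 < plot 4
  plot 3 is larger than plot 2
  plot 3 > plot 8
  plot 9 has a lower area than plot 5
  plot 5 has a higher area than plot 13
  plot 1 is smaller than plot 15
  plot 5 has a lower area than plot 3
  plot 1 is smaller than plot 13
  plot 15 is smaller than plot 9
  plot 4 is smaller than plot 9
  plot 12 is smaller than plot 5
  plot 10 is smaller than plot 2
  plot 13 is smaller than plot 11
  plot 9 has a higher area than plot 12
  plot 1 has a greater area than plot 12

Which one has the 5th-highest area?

plot 9

Chaining the given pairs: plot 8 < plot 4 < plot 12 < plot 1 < plot 13 < plot 11 < plot 15 < plot 9 < plot 5 < plot 10 < plot 2 < plot 3.
Counting 5 from the largest end gives plot 9.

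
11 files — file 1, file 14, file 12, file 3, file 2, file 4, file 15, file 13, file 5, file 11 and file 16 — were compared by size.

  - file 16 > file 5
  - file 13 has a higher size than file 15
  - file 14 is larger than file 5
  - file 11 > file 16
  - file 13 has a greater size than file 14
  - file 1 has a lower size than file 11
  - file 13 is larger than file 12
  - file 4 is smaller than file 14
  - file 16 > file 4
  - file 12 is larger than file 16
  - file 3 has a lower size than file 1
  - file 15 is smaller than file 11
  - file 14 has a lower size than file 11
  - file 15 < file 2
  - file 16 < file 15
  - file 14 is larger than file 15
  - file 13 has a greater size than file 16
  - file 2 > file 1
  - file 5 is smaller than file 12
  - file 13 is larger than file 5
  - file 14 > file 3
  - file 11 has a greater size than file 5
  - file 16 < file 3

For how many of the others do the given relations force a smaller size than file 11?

7

From file 11 the given relations immediately reach file 5, file 16, file 15, file 14, file 1.
From those, file 4, file 3 — 7 in total.
No other element is forced below file 11 by the given relations, so the count is 7.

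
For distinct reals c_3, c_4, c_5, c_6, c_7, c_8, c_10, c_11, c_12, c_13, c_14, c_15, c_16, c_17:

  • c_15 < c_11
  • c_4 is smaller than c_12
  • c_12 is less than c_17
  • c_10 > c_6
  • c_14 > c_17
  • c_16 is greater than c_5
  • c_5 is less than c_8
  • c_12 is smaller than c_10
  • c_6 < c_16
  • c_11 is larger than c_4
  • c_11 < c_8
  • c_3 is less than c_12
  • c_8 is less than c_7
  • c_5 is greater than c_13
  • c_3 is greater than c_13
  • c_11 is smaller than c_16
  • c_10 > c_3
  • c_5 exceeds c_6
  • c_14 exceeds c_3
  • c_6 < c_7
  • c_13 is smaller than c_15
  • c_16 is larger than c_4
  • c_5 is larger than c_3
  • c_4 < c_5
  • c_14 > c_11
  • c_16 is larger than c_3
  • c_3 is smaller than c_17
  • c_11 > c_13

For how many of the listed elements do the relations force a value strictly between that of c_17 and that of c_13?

2

Chaining upward from c_13 reaches: c_15, c_11, c_3, c_5, c_8, c_16, c_7, c_12, c_10, c_14.
Chaining downward from c_17 reaches: c_4, c_3, c_12.
Strictly between c_13 and c_17 are those in both lists: c_3, c_12 — 2 elements.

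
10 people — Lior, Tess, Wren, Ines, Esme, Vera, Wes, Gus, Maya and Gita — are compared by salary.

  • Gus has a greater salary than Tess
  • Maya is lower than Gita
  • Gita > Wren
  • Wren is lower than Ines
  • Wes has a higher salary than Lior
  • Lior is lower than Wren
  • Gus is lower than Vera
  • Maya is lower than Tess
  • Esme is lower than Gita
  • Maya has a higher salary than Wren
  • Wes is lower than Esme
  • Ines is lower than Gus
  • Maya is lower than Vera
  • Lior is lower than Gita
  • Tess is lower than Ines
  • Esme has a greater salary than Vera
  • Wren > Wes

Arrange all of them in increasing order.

Lior < Wes < Wren < Maya < Tess < Ines < Gus < Vera < Esme < Gita

The consecutive links are each given: Lior < Wes; Wes < Wren; Wren < Maya; Maya < Tess; Tess < Ines; Ines < Gus; Gus < Vera; Vera < Esme; Esme < Gita.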